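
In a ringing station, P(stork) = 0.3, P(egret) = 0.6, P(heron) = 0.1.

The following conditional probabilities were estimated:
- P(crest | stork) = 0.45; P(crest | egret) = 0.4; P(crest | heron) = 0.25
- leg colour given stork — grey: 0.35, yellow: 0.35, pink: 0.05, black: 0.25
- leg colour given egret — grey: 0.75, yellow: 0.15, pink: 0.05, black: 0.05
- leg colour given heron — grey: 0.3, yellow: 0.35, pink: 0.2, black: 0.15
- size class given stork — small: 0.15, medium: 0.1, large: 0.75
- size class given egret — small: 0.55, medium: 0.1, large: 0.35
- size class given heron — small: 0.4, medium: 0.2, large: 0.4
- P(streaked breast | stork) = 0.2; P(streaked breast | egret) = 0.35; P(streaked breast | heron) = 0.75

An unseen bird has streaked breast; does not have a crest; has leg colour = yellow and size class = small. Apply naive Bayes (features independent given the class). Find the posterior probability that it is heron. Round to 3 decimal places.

0.394

stork: 0.3 × (1−0.45) × 0.35 × 0.15 × 0.2 = 0.0017325
egret: 0.6 × (1−0.4) × 0.15 × 0.55 × 0.35 = 0.010395
heron: 0.1 × (1−0.25) × 0.35 × 0.4 × 0.75 = 0.007875
P(heron | x) = 0.007875 / 0.0200025 ≈ 0.394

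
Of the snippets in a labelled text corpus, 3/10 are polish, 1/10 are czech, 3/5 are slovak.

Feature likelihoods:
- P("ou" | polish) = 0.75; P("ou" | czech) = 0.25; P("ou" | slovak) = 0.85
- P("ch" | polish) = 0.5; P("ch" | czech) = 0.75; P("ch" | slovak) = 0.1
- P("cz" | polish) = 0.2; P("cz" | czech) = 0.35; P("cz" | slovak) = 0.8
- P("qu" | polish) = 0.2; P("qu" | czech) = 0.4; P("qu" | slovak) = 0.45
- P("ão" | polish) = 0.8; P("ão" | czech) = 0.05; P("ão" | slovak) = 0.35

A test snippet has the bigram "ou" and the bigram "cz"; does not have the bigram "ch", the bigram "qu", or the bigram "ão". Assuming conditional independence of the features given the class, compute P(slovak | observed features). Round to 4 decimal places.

polish: 0.3 × 0.75 × (1−0.5) × 0.2 × (1−0.2) × (1−0.8) = 0.0036
czech: 0.1 × 0.25 × (1−0.75) × 0.35 × (1−0.4) × (1−0.05) = 0.001246875
slovak: 0.6 × 0.85 × (1−0.1) × 0.8 × (1−0.45) × (1−0.35) = 0.131274
P(slovak | x) = 0.131274 / 0.136120875 ≈ 0.9644

0.9644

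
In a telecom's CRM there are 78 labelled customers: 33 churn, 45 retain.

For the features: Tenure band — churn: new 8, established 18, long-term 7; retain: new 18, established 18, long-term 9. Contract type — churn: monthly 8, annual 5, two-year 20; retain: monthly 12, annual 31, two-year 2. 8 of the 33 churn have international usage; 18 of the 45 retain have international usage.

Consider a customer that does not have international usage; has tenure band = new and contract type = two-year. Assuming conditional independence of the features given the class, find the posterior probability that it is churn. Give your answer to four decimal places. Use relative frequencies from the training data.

churn: (33/78) × (8/33) × (20/33) × (25/33) ≈ 0.047091
retain: (45/78) × (18/45) × (2/45) × (27/45) ≈ 0.00615385
P(churn | x) = 0.047091 / 0.05324485 ≈ 0.8844

0.8844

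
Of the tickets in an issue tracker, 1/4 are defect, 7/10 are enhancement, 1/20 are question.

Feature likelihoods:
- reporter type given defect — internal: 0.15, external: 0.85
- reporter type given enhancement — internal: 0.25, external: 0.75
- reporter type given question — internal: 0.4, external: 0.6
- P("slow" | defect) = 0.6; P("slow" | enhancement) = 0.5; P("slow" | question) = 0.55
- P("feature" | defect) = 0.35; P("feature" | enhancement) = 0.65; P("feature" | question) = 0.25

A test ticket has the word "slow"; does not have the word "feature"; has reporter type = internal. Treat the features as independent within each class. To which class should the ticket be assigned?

enhancement

defect: 0.25 × 0.15 × 0.6 × (1−0.35) = 0.014625
enhancement: 0.7 × 0.25 × 0.5 × (1−0.65) = 0.030625
question: 0.05 × 0.4 × 0.55 × (1−0.25) = 0.00825
Highest score → enhancement.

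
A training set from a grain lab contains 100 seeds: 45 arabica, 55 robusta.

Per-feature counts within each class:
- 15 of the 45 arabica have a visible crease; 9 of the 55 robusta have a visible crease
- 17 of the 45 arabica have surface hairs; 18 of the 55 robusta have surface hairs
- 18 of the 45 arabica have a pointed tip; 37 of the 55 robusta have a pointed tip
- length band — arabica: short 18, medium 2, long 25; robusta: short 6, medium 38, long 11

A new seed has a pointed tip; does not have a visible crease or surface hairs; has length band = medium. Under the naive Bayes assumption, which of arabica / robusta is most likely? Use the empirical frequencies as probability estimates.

robusta

arabica: (45/100) × (30/45) × (28/45) × (18/45) × (2/45) ≈ 0.00331852
robusta: (55/100) × (46/55) × (37/55) × (37/55) × (38/55) ≈ 0.143832
Highest score → robusta.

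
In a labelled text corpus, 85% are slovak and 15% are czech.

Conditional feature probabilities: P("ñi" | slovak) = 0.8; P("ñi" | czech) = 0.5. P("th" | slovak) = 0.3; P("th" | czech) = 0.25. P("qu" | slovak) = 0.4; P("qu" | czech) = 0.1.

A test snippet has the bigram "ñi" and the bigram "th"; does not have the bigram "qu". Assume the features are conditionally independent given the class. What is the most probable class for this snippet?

slovak: 0.85 × 0.8 × 0.3 × (1−0.4) = 0.1224
czech: 0.15 × 0.5 × 0.25 × (1−0.1) = 0.016875
Highest score → slovak.

slovak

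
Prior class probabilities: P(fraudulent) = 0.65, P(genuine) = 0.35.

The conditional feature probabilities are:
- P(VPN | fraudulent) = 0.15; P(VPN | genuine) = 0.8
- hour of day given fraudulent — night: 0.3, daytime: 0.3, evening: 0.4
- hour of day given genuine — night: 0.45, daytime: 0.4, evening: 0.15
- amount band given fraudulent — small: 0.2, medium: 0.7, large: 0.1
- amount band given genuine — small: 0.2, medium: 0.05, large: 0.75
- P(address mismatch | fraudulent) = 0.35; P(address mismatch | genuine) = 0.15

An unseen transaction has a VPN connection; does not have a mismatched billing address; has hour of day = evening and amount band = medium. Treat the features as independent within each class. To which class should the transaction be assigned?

fraudulent

fraudulent: 0.65 × 0.15 × 0.4 × 0.7 × (1−0.35) = 0.017745
genuine: 0.35 × 0.8 × 0.15 × 0.05 × (1−0.15) = 0.001785
Highest score → fraudulent.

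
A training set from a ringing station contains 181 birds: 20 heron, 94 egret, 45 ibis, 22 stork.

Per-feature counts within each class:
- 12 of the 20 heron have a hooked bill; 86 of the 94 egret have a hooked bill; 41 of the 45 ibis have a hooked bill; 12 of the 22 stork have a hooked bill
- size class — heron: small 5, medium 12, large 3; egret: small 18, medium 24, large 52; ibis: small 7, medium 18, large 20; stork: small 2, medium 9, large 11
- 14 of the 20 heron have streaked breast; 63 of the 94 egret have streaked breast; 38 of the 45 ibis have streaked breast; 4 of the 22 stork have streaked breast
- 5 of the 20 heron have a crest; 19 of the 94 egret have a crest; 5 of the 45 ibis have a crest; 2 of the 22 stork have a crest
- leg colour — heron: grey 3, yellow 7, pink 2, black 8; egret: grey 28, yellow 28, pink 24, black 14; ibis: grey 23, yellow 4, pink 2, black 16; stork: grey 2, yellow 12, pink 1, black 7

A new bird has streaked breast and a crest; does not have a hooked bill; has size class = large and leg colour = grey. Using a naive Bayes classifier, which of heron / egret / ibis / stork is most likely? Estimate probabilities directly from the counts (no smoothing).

egret

heron: (20/181) × (8/20) × (3/20) × (14/20) × (5/20) × (3/20) ≈ 0.000174033
egret: (94/181) × (8/94) × (52/94) × (63/94) × (19/94) × (28/94) ≈ 0.000986633
ibis: (45/181) × (4/45) × (20/45) × (38/45) × (5/45) × (23/45) ≈ 0.000471024
stork: (22/181) × (10/22) × (11/22) × (4/22) × (2/22) × (2/22) ≈ 0.0000415091
Highest score → egret.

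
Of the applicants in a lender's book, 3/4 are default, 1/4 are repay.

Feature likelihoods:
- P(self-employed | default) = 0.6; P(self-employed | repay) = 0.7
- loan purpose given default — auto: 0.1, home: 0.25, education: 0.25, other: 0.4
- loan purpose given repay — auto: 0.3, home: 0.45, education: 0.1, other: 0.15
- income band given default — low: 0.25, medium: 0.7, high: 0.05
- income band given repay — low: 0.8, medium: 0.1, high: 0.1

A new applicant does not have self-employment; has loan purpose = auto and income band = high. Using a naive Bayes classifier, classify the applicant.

repay

default: 0.75 × (1−0.6) × 0.1 × 0.05 = 0.0015
repay: 0.25 × (1−0.7) × 0.3 × 0.1 = 0.00225
Highest score → repay.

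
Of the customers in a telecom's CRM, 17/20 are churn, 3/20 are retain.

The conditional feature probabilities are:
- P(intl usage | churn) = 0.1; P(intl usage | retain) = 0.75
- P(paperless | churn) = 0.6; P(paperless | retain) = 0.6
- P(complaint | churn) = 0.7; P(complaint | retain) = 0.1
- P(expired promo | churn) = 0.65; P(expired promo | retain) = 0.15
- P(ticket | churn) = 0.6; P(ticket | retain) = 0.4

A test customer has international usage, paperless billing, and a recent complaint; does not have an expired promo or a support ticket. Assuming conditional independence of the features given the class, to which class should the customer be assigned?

churn

churn: 0.85 × 0.1 × 0.6 × 0.7 × (1−0.65) × (1−0.6) = 0.004998
retain: 0.15 × 0.75 × 0.6 × 0.1 × (1−0.15) × (1−0.4) = 0.0034425
Highest score → churn.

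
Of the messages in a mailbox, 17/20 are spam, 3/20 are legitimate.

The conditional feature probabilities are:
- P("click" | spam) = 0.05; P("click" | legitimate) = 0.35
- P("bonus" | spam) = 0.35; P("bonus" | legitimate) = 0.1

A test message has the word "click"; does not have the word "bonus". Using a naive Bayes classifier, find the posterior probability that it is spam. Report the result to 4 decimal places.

spam: 0.85 × 0.05 × (1−0.35) = 0.027625
legitimate: 0.15 × 0.35 × (1−0.1) = 0.04725
P(spam | x) = 0.027625 / 0.074875 ≈ 0.3689

0.3689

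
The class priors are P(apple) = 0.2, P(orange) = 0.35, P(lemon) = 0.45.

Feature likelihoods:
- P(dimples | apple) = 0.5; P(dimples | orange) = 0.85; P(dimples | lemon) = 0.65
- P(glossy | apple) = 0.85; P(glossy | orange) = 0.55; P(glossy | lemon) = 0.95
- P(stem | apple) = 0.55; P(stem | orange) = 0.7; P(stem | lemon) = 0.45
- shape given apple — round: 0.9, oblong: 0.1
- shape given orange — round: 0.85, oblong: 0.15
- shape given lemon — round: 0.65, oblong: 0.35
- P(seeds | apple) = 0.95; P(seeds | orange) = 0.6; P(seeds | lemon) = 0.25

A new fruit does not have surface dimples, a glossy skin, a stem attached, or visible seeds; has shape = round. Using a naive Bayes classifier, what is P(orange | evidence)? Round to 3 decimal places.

apple: 0.2 × (1−0.5) × (1−0.85) × (1−0.55) × 0.9 × (1−0.95) = 0.00030375
orange: 0.35 × (1−0.85) × (1−0.55) × (1−0.7) × 0.85 × (1−0.6) = 0.00240975
lemon: 0.45 × (1−0.65) × (1−0.95) × (1−0.45) × 0.65 × (1−0.25) = 0.002111484375
P(orange | x) = 0.00240975 / 0.004824984375 ≈ 0.499

0.499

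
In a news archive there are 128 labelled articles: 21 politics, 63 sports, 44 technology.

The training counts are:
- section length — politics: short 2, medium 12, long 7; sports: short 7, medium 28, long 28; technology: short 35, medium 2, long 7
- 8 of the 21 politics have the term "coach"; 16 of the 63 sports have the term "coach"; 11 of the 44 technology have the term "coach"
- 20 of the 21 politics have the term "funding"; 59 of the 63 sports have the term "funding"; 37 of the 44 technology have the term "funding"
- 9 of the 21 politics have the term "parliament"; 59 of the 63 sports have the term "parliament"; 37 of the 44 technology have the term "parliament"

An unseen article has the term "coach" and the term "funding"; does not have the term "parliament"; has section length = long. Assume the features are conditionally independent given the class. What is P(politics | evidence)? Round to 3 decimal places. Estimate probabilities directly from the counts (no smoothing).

politics: (21/128) × (7/21) × (8/21) × (20/21) × (12/21) ≈ 0.0113379
sports: (63/128) × (28/63) × (16/63) × (59/63) × (4/63) ≈ 0.00330338
technology: (44/128) × (7/44) × (11/44) × (37/44) × (7/44) ≈ 0.00182904
P(politics | x) = 0.0113379 / 0.01647032 ≈ 0.688

0.688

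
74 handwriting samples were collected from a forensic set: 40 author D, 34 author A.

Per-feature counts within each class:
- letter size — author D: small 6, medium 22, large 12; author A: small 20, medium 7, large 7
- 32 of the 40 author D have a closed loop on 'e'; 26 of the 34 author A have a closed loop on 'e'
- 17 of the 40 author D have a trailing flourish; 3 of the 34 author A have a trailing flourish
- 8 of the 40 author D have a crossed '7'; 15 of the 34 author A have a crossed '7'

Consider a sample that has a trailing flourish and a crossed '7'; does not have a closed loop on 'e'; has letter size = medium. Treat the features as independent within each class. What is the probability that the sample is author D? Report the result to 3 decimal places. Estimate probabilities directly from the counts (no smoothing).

0.854

author D: (40/74) × (22/40) × (8/40) × (17/40) × (8/40) ≈ 0.00505405
author A: (34/74) × (7/34) × (8/34) × (3/34) × (15/34) ≈ 0.000866427
P(author D | x) = 0.00505405 / 0.005920477 ≈ 0.854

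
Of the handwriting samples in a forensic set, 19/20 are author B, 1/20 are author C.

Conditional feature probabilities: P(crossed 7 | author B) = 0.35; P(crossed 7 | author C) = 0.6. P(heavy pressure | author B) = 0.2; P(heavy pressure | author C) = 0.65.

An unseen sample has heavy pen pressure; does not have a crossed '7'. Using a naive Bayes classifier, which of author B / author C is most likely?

author B: 0.95 × (1−0.35) × 0.2 = 0.1235
author C: 0.05 × (1−0.6) × 0.65 = 0.013
Highest score → author B.

author B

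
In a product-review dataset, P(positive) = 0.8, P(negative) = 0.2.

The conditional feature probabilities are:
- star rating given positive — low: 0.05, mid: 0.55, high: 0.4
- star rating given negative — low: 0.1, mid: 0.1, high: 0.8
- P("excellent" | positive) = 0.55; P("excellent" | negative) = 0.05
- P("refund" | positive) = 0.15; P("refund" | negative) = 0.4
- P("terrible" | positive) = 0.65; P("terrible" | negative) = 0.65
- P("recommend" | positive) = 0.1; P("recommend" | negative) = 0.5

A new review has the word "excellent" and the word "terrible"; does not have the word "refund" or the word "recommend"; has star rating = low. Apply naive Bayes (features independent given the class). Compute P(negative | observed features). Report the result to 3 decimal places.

positive: 0.8 × 0.05 × 0.55 × (1−0.15) × 0.65 × (1−0.1) = 0.0109395
negative: 0.2 × 0.1 × 0.05 × (1−0.4) × 0.65 × (1−0.5) = 0.000195
P(negative | x) = 0.000195 / 0.0111345 ≈ 0.018

0.018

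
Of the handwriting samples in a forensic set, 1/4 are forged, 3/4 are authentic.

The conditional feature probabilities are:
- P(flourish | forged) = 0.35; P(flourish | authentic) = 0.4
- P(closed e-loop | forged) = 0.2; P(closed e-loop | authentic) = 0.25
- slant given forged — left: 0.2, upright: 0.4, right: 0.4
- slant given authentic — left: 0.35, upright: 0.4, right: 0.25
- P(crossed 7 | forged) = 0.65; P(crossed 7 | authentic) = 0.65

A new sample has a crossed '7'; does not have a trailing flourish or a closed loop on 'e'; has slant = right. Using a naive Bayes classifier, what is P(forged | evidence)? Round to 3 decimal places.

forged: 0.25 × (1−0.35) × (1−0.2) × 0.4 × 0.65 = 0.0338
authentic: 0.75 × (1−0.4) × (1−0.25) × 0.25 × 0.65 = 0.05484375
P(forged | x) = 0.0338 / 0.08864375 ≈ 0.381

0.381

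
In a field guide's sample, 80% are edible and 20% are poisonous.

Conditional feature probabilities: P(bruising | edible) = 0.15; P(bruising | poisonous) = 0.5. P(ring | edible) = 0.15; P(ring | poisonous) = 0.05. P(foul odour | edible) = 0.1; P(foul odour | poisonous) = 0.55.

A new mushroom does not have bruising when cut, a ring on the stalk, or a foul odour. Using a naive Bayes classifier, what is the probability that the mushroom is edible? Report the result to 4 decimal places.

0.9241

edible: 0.8 × (1−0.15) × (1−0.15) × (1−0.1) = 0.5202
poisonous: 0.2 × (1−0.5) × (1−0.05) × (1−0.55) = 0.04275
P(edible | x) = 0.5202 / 0.56295 ≈ 0.9241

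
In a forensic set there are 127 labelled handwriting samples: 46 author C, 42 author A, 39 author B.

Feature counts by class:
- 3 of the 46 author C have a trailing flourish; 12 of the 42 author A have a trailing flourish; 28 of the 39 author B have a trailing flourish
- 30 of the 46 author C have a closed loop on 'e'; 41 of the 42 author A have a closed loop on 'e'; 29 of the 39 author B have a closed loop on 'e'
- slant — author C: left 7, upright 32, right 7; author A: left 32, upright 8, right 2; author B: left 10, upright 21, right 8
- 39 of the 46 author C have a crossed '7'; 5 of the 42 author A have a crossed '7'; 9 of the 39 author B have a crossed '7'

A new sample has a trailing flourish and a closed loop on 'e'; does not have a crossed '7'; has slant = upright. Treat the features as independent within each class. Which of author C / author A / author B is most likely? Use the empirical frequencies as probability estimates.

author C: (46/127) × (3/46) × (30/46) × (32/46) × (7/46) ≈ 0.00163085
author A: (42/127) × (12/42) × (41/42) × (8/42) × (37/42) ≈ 0.0154777
author B: (39/127) × (28/39) × (29/39) × (21/39) × (30/39) ≈ 0.0679046
Highest score → author B.

author B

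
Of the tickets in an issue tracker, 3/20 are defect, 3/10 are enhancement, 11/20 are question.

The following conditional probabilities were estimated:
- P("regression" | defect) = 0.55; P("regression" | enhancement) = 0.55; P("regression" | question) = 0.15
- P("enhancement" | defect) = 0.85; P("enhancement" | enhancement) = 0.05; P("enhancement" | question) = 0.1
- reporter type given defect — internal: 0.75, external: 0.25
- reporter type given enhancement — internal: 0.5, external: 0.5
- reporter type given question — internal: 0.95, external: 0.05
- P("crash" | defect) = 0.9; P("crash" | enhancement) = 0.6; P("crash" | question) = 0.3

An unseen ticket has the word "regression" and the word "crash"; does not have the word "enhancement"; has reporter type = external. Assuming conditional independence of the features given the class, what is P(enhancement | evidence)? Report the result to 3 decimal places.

defect: 0.15 × 0.55 × (1−0.85) × 0.25 × 0.9 = 0.002784375
enhancement: 0.3 × 0.55 × (1−0.05) × 0.5 × 0.6 = 0.047025
question: 0.55 × 0.15 × (1−0.1) × 0.05 × 0.3 = 0.00111375
P(enhancement | x) = 0.047025 / 0.050923125 ≈ 0.923

0.923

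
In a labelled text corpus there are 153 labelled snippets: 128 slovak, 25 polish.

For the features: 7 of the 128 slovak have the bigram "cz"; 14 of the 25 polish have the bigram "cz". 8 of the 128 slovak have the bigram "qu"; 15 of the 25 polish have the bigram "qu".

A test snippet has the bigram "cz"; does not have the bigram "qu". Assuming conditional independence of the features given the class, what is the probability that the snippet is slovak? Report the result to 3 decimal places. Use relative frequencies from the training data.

slovak: (128/153) × (7/128) × (120/128) ≈ 0.0428922
polish: (25/153) × (14/25) × (10/25) ≈ 0.0366013
P(slovak | x) = 0.0428922 / 0.0794935 ≈ 0.540

0.540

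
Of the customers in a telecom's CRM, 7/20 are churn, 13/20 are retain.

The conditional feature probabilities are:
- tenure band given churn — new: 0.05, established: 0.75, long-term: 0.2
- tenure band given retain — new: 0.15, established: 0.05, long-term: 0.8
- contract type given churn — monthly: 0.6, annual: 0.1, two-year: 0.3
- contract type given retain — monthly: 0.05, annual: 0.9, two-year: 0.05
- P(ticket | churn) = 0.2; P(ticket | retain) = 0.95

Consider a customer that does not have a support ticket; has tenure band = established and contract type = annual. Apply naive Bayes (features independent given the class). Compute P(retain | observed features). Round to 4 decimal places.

0.0651

churn: 0.35 × 0.75 × 0.1 × (1−0.2) = 0.021
retain: 0.65 × 0.05 × 0.9 × (1−0.95) = 0.0014625
P(retain | x) = 0.0014625 / 0.0224625 ≈ 0.0651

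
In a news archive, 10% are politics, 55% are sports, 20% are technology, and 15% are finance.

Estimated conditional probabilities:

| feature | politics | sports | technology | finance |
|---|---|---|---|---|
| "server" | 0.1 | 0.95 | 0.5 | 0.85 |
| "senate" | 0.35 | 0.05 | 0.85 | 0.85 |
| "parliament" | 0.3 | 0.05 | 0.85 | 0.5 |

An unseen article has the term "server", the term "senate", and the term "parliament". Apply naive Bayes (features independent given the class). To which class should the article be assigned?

politics: 0.1 × 0.1 × 0.35 × 0.3 = 0.00105
sports: 0.55 × 0.95 × 0.05 × 0.05 = 0.00130625
technology: 0.2 × 0.5 × 0.85 × 0.85 = 0.07225
finance: 0.15 × 0.85 × 0.85 × 0.5 = 0.0541875
Highest score → technology.

technology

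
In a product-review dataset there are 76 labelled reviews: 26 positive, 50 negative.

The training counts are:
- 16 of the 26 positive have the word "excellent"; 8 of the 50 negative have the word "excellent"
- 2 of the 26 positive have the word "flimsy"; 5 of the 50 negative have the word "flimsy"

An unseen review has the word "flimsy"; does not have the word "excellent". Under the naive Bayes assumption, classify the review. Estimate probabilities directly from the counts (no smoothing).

negative

positive: (26/76) × (10/26) × (2/26) ≈ 0.0101215
negative: (50/76) × (42/50) × (5/50) ≈ 0.0552632
Highest score → negative.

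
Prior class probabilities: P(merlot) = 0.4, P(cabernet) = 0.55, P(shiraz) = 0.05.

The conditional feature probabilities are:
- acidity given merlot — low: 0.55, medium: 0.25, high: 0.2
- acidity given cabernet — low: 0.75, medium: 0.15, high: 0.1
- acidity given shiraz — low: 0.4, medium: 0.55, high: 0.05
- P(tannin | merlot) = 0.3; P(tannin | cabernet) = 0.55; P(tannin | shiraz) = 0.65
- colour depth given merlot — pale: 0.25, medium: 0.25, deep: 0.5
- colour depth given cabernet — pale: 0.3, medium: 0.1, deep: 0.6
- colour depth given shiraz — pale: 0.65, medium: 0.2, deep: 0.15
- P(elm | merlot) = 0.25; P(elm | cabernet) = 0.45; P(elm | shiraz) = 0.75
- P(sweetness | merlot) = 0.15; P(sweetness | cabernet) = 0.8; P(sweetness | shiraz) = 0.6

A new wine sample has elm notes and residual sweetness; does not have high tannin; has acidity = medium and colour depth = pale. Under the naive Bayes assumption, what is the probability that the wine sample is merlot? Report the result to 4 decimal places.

0.0877

merlot: 0.4 × 0.25 × (1−0.3) × 0.25 × 0.25 × 0.15 = 0.00065625
cabernet: 0.55 × 0.15 × (1−0.55) × 0.3 × 0.45 × 0.8 = 0.0040095
shiraz: 0.05 × 0.55 × (1−0.65) × 0.65 × 0.75 × 0.6 = 0.0028153125
P(merlot | x) = 0.00065625 / 0.0074810625 ≈ 0.0877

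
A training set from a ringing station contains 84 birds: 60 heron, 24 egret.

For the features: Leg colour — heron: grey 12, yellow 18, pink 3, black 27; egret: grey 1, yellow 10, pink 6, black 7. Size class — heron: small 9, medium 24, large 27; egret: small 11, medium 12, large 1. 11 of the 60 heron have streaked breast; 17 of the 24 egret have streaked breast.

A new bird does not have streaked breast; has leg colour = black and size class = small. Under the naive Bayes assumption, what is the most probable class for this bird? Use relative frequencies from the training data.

heron: (60/84) × (27/60) × (9/60) × (49/60) = 0.039375
egret: (24/84) × (7/24) × (11/24) × (7/24) ≈ 0.01114
Highest score → heron.

heron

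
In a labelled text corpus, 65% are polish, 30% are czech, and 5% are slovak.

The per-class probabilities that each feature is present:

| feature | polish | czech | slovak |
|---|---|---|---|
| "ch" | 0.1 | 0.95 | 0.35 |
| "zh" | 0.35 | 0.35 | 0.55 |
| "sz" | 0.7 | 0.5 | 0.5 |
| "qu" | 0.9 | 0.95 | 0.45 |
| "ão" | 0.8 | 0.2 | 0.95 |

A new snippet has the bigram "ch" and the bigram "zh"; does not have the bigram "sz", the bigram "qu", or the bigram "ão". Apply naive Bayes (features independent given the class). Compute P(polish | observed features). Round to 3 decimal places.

0.060

polish: 0.65 × 0.1 × 0.35 × (1−0.7) × (1−0.9) × (1−0.8) = 0.0001365
czech: 0.3 × 0.95 × 0.35 × (1−0.5) × (1−0.95) × (1−0.2) = 0.001995
slovak: 0.05 × 0.35 × 0.55 × (1−0.5) × (1−0.45) × (1−0.95) = 0.00013234375
P(polish | x) = 0.0001365 / 0.00226384375 ≈ 0.060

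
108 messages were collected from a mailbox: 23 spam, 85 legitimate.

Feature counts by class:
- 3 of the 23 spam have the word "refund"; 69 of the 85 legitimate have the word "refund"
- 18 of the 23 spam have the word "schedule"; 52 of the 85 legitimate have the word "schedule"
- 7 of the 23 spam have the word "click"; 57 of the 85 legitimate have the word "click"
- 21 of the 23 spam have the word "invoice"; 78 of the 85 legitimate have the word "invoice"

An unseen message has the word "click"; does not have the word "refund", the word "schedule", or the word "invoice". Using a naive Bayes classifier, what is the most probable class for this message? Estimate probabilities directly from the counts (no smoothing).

spam: (23/108) × (20/23) × (5/23) × (7/23) × (2/23) ≈ 0.00106542
legitimate: (85/108) × (16/85) × (33/85) × (57/85) × (7/85) ≈ 0.00317633
Highest score → legitimate.

legitimate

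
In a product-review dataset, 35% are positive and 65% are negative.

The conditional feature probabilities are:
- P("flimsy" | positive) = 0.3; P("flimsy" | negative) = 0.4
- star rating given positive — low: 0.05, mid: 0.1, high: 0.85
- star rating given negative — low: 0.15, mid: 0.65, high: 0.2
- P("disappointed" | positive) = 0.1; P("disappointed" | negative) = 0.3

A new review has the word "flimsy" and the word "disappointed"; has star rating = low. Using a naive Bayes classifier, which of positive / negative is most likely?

positive: 0.35 × 0.3 × 0.05 × 0.1 = 0.000525
negative: 0.65 × 0.4 × 0.15 × 0.3 = 0.0117
Highest score → negative.

negative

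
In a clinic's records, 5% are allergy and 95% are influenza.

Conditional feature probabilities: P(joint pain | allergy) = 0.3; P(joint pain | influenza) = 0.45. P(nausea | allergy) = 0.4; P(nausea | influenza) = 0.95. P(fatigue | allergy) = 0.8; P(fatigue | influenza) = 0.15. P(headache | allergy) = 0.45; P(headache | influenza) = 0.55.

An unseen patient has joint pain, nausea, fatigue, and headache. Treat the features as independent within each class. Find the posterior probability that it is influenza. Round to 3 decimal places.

0.939

allergy: 0.05 × 0.3 × 0.4 × 0.8 × 0.45 = 0.00216
influenza: 0.95 × 0.45 × 0.95 × 0.15 × 0.55 = 0.0335053125
P(influenza | x) = 0.0335053125 / 0.0356653125 ≈ 0.939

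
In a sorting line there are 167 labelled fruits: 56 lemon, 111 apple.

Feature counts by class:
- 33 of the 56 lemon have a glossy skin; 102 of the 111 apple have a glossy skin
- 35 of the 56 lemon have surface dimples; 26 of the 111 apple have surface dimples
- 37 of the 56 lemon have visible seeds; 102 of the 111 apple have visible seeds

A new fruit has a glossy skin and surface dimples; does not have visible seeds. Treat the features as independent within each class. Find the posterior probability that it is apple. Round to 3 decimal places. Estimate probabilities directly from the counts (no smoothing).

0.217

lemon: (56/167) × (33/56) × (35/56) × (19/56) ≈ 0.0419028
apple: (111/167) × (102/111) × (26/111) × (9/111) ≈ 0.0115999
P(apple | x) = 0.0115999 / 0.0535027 ≈ 0.217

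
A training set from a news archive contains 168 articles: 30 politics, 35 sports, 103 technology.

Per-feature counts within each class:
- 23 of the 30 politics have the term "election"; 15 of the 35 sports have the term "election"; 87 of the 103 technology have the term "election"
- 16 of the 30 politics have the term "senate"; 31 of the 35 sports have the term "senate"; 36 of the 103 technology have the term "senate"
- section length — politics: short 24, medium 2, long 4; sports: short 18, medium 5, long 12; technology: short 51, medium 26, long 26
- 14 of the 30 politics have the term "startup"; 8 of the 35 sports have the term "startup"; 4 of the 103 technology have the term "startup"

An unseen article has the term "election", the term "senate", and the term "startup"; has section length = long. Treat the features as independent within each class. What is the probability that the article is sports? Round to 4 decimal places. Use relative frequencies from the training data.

politics: (30/168) × (23/30) × (16/30) × (4/30) × (14/30) ≈ 0.00454321
sports: (35/168) × (15/35) × (31/35) × (12/35) × (8/35) ≈ 0.00619742
technology: (103/168) × (87/103) × (36/103) × (26/103) × (4/103) ≈ 0.00177433
P(sports | x) = 0.00619742 / 0.01251496 ≈ 0.4952

0.4952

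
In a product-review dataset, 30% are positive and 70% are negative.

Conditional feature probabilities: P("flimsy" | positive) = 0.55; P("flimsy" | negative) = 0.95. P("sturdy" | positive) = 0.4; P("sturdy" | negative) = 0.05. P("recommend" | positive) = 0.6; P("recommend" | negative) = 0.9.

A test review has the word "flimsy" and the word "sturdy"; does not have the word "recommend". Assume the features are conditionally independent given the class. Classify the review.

positive

positive: 0.3 × 0.55 × 0.4 × (1−0.6) = 0.0264
negative: 0.7 × 0.95 × 0.05 × (1−0.9) = 0.003325
Highest score → positive.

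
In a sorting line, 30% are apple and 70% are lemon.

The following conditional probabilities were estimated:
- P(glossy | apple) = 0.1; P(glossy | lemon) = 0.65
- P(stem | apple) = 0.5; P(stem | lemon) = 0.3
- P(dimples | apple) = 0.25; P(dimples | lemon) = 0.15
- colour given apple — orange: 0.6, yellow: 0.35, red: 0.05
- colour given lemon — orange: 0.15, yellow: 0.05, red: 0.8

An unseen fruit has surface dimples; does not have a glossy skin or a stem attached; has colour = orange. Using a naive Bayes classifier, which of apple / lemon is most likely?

apple

apple: 0.3 × (1−0.1) × (1−0.5) × 0.25 × 0.6 = 0.02025
lemon: 0.7 × (1−0.65) × (1−0.3) × 0.15 × 0.15 = 0.00385875
Highest score → apple.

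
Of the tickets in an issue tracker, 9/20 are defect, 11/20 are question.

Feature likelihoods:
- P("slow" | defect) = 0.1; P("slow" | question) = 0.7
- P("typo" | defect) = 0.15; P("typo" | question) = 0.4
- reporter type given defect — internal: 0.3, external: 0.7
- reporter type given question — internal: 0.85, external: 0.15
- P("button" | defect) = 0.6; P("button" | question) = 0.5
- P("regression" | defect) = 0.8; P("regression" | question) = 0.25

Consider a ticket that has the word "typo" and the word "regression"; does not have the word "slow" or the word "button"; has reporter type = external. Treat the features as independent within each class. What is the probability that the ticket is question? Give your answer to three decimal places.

0.083

defect: 0.45 × (1−0.1) × 0.15 × 0.7 × (1−0.6) × 0.8 = 0.013608
question: 0.55 × (1−0.7) × 0.4 × 0.15 × (1−0.5) × 0.25 = 0.0012375
P(question | x) = 0.0012375 / 0.0148455 ≈ 0.083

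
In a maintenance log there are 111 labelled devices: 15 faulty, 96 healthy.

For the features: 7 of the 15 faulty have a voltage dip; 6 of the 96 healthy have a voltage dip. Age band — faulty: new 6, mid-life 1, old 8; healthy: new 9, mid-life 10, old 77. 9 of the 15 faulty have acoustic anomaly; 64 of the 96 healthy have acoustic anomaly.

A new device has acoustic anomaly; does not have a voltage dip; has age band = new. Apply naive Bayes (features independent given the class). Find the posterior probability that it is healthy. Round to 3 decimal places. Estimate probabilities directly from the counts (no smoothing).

faulty: (15/111) × (8/15) × (6/15) × (9/15) ≈ 0.0172973
healthy: (96/111) × (90/96) × (9/96) × (64/96) ≈ 0.0506757
P(healthy | x) = 0.0506757 / 0.067973 ≈ 0.746

0.746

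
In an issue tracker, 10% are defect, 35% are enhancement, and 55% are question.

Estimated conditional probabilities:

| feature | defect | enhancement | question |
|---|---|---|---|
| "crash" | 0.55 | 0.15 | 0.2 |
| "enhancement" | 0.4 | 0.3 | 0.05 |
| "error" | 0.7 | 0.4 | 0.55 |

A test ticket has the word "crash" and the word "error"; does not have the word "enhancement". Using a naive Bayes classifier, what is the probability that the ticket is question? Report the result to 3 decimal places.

0.603

defect: 0.1 × 0.55 × (1−0.4) × 0.7 = 0.0231
enhancement: 0.35 × 0.15 × (1−0.3) × 0.4 = 0.0147
question: 0.55 × 0.2 × (1−0.05) × 0.55 = 0.057475
P(question | x) = 0.057475 / 0.095275 ≈ 0.603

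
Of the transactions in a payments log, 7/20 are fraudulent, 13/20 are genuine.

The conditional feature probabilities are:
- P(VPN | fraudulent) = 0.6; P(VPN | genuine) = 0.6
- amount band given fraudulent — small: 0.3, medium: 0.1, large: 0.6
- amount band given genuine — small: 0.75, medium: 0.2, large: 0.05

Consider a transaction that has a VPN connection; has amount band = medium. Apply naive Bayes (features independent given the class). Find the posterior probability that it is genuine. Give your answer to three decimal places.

fraudulent: 0.35 × 0.6 × 0.1 = 0.021
genuine: 0.65 × 0.6 × 0.2 = 0.078
P(genuine | x) = 0.078 / 0.099 ≈ 0.788

0.788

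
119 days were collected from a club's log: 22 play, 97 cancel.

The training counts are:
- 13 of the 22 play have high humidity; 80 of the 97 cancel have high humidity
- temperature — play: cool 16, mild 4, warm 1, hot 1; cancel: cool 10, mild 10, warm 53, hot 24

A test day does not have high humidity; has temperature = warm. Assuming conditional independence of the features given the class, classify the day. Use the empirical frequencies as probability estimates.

cancel

play: (22/119) × (9/22) × (1/22) ≈ 0.00343774
cancel: (97/119) × (17/97) × (53/97) ≈ 0.078056
Highest score → cancel.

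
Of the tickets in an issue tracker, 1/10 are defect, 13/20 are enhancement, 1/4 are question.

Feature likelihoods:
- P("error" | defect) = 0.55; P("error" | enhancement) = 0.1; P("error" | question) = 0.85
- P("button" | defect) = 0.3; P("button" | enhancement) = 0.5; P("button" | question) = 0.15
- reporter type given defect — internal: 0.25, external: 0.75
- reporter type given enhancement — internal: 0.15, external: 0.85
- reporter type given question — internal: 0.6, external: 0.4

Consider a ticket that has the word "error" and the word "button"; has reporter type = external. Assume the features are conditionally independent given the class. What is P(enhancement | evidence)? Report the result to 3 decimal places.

defect: 0.1 × 0.55 × 0.3 × 0.75 = 0.012375
enhancement: 0.65 × 0.1 × 0.5 × 0.85 = 0.027625
question: 0.25 × 0.85 × 0.15 × 0.4 = 0.01275
P(enhancement | x) = 0.027625 / 0.05275 ≈ 0.524

0.524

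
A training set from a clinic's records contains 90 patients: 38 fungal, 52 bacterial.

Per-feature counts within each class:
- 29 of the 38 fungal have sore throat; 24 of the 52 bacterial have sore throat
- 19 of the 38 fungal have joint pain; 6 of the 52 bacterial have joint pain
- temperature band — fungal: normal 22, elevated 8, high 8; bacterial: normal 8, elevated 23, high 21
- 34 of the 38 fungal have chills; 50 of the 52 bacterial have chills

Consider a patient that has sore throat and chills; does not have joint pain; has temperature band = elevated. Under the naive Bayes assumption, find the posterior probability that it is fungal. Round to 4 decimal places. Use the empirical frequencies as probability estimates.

0.2322

fungal: (38/90) × (29/38) × (19/38) × (8/38) × (34/38) ≈ 0.0303478
bacterial: (52/90) × (24/52) × (46/52) × (23/52) × (50/52) ≈ 0.100326
P(fungal | x) = 0.0303478 / 0.1306738 ≈ 0.2322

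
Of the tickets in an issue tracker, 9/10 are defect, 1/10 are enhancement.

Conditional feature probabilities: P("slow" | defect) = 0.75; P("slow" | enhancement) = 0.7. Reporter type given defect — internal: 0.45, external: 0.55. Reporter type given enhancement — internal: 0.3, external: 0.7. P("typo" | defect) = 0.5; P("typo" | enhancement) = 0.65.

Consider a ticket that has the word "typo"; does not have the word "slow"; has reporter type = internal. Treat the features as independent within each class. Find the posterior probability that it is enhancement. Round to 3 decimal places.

defect: 0.9 × (1−0.75) × 0.45 × 0.5 = 0.050625
enhancement: 0.1 × (1−0.7) × 0.3 × 0.65 = 0.00585
P(enhancement | x) = 0.00585 / 0.056475 ≈ 0.104

0.104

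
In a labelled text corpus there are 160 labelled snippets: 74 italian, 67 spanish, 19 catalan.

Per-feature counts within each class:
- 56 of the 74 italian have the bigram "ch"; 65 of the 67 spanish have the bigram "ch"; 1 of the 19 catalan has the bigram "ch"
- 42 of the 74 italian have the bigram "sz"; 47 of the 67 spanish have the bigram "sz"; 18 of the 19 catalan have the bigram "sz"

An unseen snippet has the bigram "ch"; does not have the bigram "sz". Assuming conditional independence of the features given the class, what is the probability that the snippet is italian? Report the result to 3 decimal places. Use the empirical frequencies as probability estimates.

0.555

italian: (74/160) × (56/74) × (32/74) ≈ 0.151351
spanish: (67/160) × (65/67) × (20/67) ≈ 0.121269
catalan: (19/160) × (1/19) × (1/19) ≈ 0.000328947
P(italian | x) = 0.151351 / 0.272948947 ≈ 0.555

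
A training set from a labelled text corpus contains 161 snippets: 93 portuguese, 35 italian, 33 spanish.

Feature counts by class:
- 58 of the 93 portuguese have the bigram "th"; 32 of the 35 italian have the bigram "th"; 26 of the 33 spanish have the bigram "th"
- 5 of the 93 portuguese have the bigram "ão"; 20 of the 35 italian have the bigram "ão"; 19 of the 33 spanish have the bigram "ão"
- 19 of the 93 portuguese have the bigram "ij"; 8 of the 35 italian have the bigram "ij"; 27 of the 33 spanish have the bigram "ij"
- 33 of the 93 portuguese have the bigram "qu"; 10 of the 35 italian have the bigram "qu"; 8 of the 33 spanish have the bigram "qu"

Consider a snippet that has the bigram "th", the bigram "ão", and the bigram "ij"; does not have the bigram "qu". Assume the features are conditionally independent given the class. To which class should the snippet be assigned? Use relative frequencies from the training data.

spanish

portuguese: (93/161) × (58/93) × (5/93) × (19/93) × (60/93) ≈ 0.00255287
italian: (35/161) × (32/35) × (20/35) × (8/35) × (25/35) ≈ 0.018543
spanish: (33/161) × (26/33) × (19/33) × (27/33) × (25/33) ≈ 0.0576319
Highest score → spanish.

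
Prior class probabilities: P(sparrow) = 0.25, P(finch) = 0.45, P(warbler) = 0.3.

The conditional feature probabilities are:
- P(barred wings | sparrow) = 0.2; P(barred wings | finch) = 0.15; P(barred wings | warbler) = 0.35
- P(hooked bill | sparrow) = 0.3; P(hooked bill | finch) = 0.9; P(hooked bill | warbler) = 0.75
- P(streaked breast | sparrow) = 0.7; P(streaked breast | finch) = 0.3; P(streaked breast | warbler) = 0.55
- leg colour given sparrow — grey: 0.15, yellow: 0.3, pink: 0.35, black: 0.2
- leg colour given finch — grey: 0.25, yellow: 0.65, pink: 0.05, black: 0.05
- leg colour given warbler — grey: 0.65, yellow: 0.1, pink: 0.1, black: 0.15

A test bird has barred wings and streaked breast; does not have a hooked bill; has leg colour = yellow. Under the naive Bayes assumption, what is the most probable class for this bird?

sparrow

sparrow: 0.25 × 0.2 × (1−0.3) × 0.7 × 0.3 = 0.00735
finch: 0.45 × 0.15 × (1−0.9) × 0.3 × 0.65 = 0.00131625
warbler: 0.3 × 0.35 × (1−0.75) × 0.55 × 0.1 = 0.00144375
Highest score → sparrow.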